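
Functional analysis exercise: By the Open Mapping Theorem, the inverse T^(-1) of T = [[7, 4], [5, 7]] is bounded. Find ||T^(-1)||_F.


det(T) = 7*7 - 4*5 = 29
T^(-1) = (1/29) * [[7, -4], [-5, 7]] = [[0.2414, -0.1379], [-0.1724, 0.2414]]
||T^(-1)||_F^2 = 0.2414^2 + (-0.1379)^2 + (-0.1724)^2 + 0.2414^2 = 0.1653
||T^(-1)||_F = sqrt(0.1653) = 0.4065

0.4065


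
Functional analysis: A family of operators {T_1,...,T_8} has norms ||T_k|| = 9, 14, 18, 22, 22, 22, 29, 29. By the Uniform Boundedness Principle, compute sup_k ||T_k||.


By the Uniform Boundedness Principle, the supremum of norms is finite.
sup_k ||T_k|| = max(9, 14, 18, 22, 22, 22, 29, 29) = 29

29


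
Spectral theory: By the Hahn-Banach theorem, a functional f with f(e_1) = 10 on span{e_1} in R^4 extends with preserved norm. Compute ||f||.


The norm of f is given by ||f|| = sup_{||x||=1} |f(x)|.
On span{e_1}, ||e_1|| = 1, so ||f|| = |f(e_1)| / ||e_1||
= |10| / 1 = 10.0000

10.0000


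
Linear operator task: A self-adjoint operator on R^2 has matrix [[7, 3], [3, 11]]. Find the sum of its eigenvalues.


For a self-adjoint (symmetric) matrix, the eigenvalues are real.
The sum of eigenvalues equals the trace of the matrix.
trace = 7 + 11 = 18

18


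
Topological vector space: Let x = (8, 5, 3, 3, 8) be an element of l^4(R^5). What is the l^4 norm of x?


The l^4 norm = (sum |x_i|^4)^(1/4)
Sum of 4th powers = 4096 + 625 + 81 + 81 + 4096 = 8979
||x||_4 = (8979)^(1/4) = 9.7344

9.7344


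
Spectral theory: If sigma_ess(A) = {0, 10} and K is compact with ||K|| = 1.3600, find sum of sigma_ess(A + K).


By Weyl's theorem, the essential spectrum is invariant under compact perturbations.
sigma_ess(A + K) = sigma_ess(A) = {0, 10}
Sum = 0 + 10 = 10

10


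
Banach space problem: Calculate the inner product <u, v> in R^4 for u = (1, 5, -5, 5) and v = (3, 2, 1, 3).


Computing the standard inner product <u, v> = sum u_i * v_i
= 1*3 + 5*2 + -5*1 + 5*3
= 3 + 10 + -5 + 15
= 23

23


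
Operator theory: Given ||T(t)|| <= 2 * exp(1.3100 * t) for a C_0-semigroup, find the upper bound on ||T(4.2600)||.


||T(4.2600)|| <= 2 * exp(1.3100 * 4.2600)
= 2 * exp(5.5806)
= 2 * 265.2307
= 530.4614

530.4614


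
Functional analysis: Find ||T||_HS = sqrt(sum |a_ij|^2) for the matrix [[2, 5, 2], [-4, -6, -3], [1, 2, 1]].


The Hilbert-Schmidt norm is sqrt(sum of squares of all entries).
Sum of squares = 2^2 + 5^2 + 2^2 + (-4)^2 + (-6)^2 + (-3)^2 + 1^2 + 2^2 + 1^2
= 4 + 25 + 4 + 16 + 36 + 9 + 1 + 4 + 1 = 100
||T||_HS = sqrt(100) = 10.0000

10.0000


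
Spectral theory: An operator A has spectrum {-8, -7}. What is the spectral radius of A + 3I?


Spectrum of A + 3I = {-5, -4}
Spectral radius = max |lambda| over the shifted spectrum
= max(5, 4) = 5

5


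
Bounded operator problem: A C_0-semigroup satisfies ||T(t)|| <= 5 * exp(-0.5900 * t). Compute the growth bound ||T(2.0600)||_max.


||T(2.0600)|| <= 5 * exp(-0.5900 * 2.0600)
= 5 * exp(-1.2154)
= 5 * 0.2966
= 1.4830

1.4830


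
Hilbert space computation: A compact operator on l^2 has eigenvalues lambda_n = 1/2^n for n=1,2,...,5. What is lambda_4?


The eigenvalue formula gives lambda_4 = 1/2^4
= 1/16
= 0.0625

0.0625


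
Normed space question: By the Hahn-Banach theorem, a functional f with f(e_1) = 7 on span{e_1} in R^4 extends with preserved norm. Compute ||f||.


The norm of f is given by ||f|| = sup_{||x||=1} |f(x)|.
On span{e_1}, ||e_1|| = 1, so ||f|| = |f(e_1)| / ||e_1||
= |7| / 1 = 7.0000

7.0000


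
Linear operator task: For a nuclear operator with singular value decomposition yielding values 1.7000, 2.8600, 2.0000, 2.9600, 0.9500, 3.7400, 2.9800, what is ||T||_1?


The nuclear norm is the sum of all singular values.
||T||_1 = 1.7000 + 2.8600 + 2.0000 + 2.9600 + 0.9500 + 3.7400 + 2.9800
= 17.1900

17.1900


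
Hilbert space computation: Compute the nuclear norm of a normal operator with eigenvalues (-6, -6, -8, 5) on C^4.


For a normal operator, singular values equal |eigenvalues|.
Trace norm = sum |lambda_i| = 6 + 6 + 8 + 5
= 25

25


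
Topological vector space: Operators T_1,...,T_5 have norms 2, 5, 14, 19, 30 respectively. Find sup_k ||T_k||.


By the Uniform Boundedness Principle, the supremum of norms is finite.
sup_k ||T_k|| = max(2, 5, 14, 19, 30) = 30

30


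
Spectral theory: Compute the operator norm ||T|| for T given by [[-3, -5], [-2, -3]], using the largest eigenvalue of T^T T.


A^T A = [[13, 21], [21, 34]]
trace(A^T A) = 47, det(A^T A) = 1
discriminant = 47^2 - 4*1 = 2205
Largest eigenvalue of A^T A = (trace + sqrt(disc))/2 = 46.9787
||T|| = sqrt(46.9787) = 6.8541

6.8541


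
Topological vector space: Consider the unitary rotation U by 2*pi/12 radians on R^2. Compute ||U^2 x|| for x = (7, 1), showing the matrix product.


U is a rotation by theta = 2*pi/12
U^2 = rotation by 2*theta = 4*pi/12
cos(4*pi/12) = 0.5000, sin(4*pi/12) = 0.8660
U^2 x = (0.5000 * 7 - 0.8660 * 1, 0.8660 * 7 + 0.5000 * 1)
= (2.6340, 6.5622)
||U^2 x|| = sqrt(2.6340^2 + 6.5622^2) = sqrt(50.0000) = 7.0711

7.0711


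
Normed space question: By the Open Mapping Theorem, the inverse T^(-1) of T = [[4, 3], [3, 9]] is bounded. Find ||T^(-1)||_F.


det(T) = 4*9 - 3*3 = 27
T^(-1) = (1/27) * [[9, -3], [-3, 4]] = [[0.3333, -0.1111], [-0.1111, 0.1481]]
||T^(-1)||_F^2 = 0.3333^2 + (-0.1111)^2 + (-0.1111)^2 + 0.1481^2 = 0.1578
||T^(-1)||_F = sqrt(0.1578) = 0.3972

0.3972


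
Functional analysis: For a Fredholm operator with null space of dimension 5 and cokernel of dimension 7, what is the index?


The Fredholm index is defined as ind(T) = dim(ker T) - dim(coker T)
= 5 - 7
= -2

-2


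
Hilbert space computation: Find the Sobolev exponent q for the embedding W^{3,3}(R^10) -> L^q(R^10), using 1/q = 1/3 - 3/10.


Using the Sobolev embedding formula: 1/q = 1/p - k/n
1/q = 1/3 - 3/10 = 1/30
q = 1/(1/30) = 30

30.0000


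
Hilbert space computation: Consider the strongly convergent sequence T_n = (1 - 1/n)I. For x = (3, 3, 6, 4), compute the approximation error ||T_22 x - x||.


T_22 x - x = (1 - 1/22)x - x = -x/22
||x|| = sqrt(70) = 8.3666
||T_22 x - x|| = ||x||/22 = 8.3666/22 = 0.3803

0.3803


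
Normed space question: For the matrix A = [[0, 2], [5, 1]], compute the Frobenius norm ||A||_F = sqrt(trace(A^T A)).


||A||_F^2 = sum a_ij^2
= 0^2 + 2^2 + 5^2 + 1^2
= 0 + 4 + 25 + 1 = 30
||A||_F = sqrt(30) = 5.4772

5.4772


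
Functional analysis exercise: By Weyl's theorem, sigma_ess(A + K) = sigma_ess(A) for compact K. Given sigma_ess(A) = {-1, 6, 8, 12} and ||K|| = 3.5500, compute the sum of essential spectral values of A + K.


By Weyl's theorem, the essential spectrum is invariant under compact perturbations.
sigma_ess(A + K) = sigma_ess(A) = {-1, 6, 8, 12}
Sum = -1 + 6 + 8 + 12 = 25

25


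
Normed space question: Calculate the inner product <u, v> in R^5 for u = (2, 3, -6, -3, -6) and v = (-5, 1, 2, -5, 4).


Computing the standard inner product <u, v> = sum u_i * v_i
= 2*-5 + 3*1 + -6*2 + -3*-5 + -6*4
= -10 + 3 + -12 + 15 + -24
= -28

-28


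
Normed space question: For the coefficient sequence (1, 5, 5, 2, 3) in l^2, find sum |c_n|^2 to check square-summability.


sum |c_n|^2 = 1^2 + 5^2 + 5^2 + 2^2 + 3^2
= 1 + 25 + 25 + 4 + 9
= 64

64


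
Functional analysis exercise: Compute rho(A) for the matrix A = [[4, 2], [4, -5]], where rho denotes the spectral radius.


For a 2x2 matrix, eigenvalues satisfy lambda^2 - (trace)*lambda + det = 0
trace = 4 + -5 = -1
det = 4*-5 - 2*4 = -28
discriminant = (-1)^2 - 4*(-28) = 113
spectral radius = max |eigenvalue| = 5.8151

5.8151


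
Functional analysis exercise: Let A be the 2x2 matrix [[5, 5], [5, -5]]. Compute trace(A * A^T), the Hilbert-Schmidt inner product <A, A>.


trace(A * A^T) = sum of squares of all entries
= 5^2 + 5^2 + 5^2 + (-5)^2
= 25 + 25 + 25 + 25
= 100

100


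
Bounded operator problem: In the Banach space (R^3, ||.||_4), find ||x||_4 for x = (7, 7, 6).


The l^4 norm = (sum |x_i|^4)^(1/4)
Sum of 4th powers = 2401 + 2401 + 1296 = 6098
||x||_4 = (6098)^(1/4) = 8.8368

8.8368


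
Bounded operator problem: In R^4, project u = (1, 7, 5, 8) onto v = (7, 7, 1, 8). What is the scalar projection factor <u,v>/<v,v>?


Computing <u,v> = 1*7 + 7*7 + 5*1 + 8*8 = 125
Computing <v,v> = 7^2 + 7^2 + 1^2 + 8^2 = 163
Projection coefficient = 125/163 = 0.7669

0.7669


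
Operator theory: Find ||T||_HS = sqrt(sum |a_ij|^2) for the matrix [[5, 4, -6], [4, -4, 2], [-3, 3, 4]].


The Hilbert-Schmidt norm is sqrt(sum of squares of all entries).
Sum of squares = 5^2 + 4^2 + (-6)^2 + 4^2 + (-4)^2 + 2^2 + (-3)^2 + 3^2 + 4^2
= 25 + 16 + 36 + 16 + 16 + 4 + 9 + 9 + 16 = 147
||T||_HS = sqrt(147) = 12.1244

12.1244


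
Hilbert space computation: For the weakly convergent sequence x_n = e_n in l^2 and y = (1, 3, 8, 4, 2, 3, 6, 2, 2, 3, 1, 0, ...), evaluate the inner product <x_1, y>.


x_1 = e_1 is the standard basis vector with 1 in position 1.
<x_1, y> = y_1 = 1
As n -> infinity, <x_n, y> -> 0, confirming weak convergence of (x_n) to 0.

1


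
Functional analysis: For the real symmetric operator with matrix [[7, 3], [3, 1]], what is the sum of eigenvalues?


For a self-adjoint (symmetric) matrix, the eigenvalues are real.
The sum of eigenvalues equals the trace of the matrix.
trace = 7 + 1 = 8

8


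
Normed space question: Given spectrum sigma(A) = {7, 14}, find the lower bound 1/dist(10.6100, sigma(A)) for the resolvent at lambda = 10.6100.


dist(10.6100, {7, 14}) = min(|10.6100 - 7|, |10.6100 - 14|)
= min(3.6100, 3.3900) = 3.3900
Resolvent bound = 1/3.3900 = 0.2950

0.2950


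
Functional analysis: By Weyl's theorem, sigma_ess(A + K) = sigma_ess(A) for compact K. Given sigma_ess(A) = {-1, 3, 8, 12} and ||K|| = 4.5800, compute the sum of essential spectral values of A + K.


By Weyl's theorem, the essential spectrum is invariant under compact perturbations.
sigma_ess(A + K) = sigma_ess(A) = {-1, 3, 8, 12}
Sum = -1 + 3 + 8 + 12 = 22

22


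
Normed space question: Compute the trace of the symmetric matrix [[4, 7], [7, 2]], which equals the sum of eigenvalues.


For a self-adjoint (symmetric) matrix, the eigenvalues are real.
The sum of eigenvalues equals the trace of the matrix.
trace = 4 + 2 = 6

6


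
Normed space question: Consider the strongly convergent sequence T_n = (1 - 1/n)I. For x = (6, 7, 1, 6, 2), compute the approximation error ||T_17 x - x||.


T_17 x - x = (1 - 1/17)x - x = -x/17
||x|| = sqrt(126) = 11.2250
||T_17 x - x|| = ||x||/17 = 11.2250/17 = 0.6603

0.6603


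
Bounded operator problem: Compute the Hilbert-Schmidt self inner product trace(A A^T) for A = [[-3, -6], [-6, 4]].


trace(A * A^T) = sum of squares of all entries
= (-3)^2 + (-6)^2 + (-6)^2 + 4^2
= 9 + 36 + 36 + 16
= 97

97


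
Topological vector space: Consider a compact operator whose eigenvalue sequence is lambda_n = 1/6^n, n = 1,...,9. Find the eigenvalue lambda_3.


The eigenvalue formula gives lambda_3 = 1/6^3
= 1/216
= 0.0046

0.0046


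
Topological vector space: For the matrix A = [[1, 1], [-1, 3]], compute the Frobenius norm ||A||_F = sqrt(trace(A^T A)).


||A||_F^2 = sum a_ij^2
= 1^2 + 1^2 + (-1)^2 + 3^2
= 1 + 1 + 1 + 9 = 12
||A||_F = sqrt(12) = 3.4641

3.4641


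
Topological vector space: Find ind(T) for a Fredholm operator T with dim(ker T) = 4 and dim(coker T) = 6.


The Fredholm index is defined as ind(T) = dim(ker T) - dim(coker T)
= 4 - 6
= -2

-2


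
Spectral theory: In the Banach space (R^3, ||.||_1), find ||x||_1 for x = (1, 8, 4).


The l^1 norm equals the sum of absolute values of all components.
||x||_1 = 1 + 8 + 4
= 13

13.0000


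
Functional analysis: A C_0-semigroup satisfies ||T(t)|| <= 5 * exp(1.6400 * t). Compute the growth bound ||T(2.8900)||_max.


||T(2.8900)|| <= 5 * exp(1.6400 * 2.8900)
= 5 * exp(4.7396)
= 5 * 114.3884
= 571.9422

571.9422


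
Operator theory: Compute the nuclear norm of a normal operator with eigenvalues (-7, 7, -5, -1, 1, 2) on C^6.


For a normal operator, singular values equal |eigenvalues|.
Trace norm = sum |lambda_i| = 7 + 7 + 5 + 1 + 1 + 2
= 23

23


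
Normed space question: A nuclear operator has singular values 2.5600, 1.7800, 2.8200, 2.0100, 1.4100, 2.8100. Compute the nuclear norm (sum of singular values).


The nuclear norm is the sum of all singular values.
||T||_1 = 2.5600 + 1.7800 + 2.8200 + 2.0100 + 1.4100 + 2.8100
= 13.3900

13.3900


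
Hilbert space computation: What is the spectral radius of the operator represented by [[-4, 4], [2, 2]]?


For a 2x2 matrix, eigenvalues satisfy lambda^2 - (trace)*lambda + det = 0
trace = -4 + 2 = -2
det = -4*2 - 4*2 = -16
discriminant = (-2)^2 - 4*(-16) = 68
spectral radius = max |eigenvalue| = 5.1231

5.1231


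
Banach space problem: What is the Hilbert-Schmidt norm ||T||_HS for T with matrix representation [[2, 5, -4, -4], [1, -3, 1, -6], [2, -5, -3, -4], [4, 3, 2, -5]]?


The Hilbert-Schmidt norm is sqrt(sum of squares of all entries).
Sum of squares = 2^2 + 5^2 + (-4)^2 + (-4)^2 + 1^2 + (-3)^2 + 1^2 + (-6)^2 + 2^2 + (-5)^2 + (-3)^2 + (-4)^2 + 4^2 + 3^2 + 2^2 + (-5)^2
= 4 + 25 + 16 + 16 + 1 + 9 + 1 + 36 + 4 + 25 + 9 + 16 + 16 + 9 + 4 + 25 = 216
||T||_HS = sqrt(216) = 14.6969

14.6969


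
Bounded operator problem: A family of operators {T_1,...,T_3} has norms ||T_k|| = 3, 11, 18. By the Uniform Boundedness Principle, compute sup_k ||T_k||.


By the Uniform Boundedness Principle, the supremum of norms is finite.
sup_k ||T_k|| = max(3, 11, 18) = 18

18


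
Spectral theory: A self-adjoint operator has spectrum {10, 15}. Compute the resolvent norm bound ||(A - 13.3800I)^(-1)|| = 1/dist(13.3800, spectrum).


dist(13.3800, {10, 15}) = min(|13.3800 - 10|, |13.3800 - 15|)
= min(3.3800, 1.6200) = 1.6200
Resolvent bound = 1/1.6200 = 0.6173

0.6173


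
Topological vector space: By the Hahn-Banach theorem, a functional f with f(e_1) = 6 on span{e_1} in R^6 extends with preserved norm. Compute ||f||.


The norm of f is given by ||f|| = sup_{||x||=1} |f(x)|.
On span{e_1}, ||e_1|| = 1, so ||f|| = |f(e_1)| / ||e_1||
= |6| / 1 = 6.0000

6.0000


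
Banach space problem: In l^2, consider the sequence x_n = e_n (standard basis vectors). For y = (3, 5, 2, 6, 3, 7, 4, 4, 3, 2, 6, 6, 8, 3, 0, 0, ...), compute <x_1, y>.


x_1 = e_1 is the standard basis vector with 1 in position 1.
<x_1, y> = y_1 = 3
As n -> infinity, <x_n, y> -> 0, confirming weak convergence of (x_n) to 0.

3


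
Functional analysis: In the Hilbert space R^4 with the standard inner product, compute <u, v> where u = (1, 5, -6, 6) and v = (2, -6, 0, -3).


Computing the standard inner product <u, v> = sum u_i * v_i
= 1*2 + 5*-6 + -6*0 + 6*-3
= 2 + -30 + 0 + -18
= -46

-46


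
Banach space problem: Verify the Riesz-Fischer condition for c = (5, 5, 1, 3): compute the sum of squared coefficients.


sum |c_n|^2 = 5^2 + 5^2 + 1^2 + 3^2
= 25 + 25 + 1 + 9
= 60

60


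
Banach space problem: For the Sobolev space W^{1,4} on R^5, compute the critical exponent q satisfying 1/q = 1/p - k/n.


Using the Sobolev embedding formula: 1/q = 1/p - k/n
1/q = 1/4 - 1/5 = 1/20
q = 1/(1/20) = 20

20.0000


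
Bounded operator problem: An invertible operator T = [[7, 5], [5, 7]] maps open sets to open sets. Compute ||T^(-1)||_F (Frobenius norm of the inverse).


det(T) = 7*7 - 5*5 = 24
T^(-1) = (1/24) * [[7, -5], [-5, 7]] = [[0.2917, -0.2083], [-0.2083, 0.2917]]
||T^(-1)||_F^2 = 0.2917^2 + (-0.2083)^2 + (-0.2083)^2 + 0.2917^2 = 0.2569
||T^(-1)||_F = sqrt(0.2569) = 0.5069

0.5069


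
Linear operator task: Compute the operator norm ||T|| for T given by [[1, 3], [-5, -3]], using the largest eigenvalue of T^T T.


A^T A = [[26, 18], [18, 18]]
trace(A^T A) = 44, det(A^T A) = 144
discriminant = 44^2 - 4*144 = 1360
Largest eigenvalue of A^T A = (trace + sqrt(disc))/2 = 40.4391
||T|| = sqrt(40.4391) = 6.3592

6.3592


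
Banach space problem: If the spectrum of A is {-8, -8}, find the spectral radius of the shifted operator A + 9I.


Spectrum of A + 9I = {1, 1}
Spectral radius = max |lambda| over the shifted spectrum
= max(1, 1) = 1

1


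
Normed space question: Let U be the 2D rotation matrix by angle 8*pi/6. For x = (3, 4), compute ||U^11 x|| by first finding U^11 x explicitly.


U is a rotation by theta = 8*pi/6
U^11 = rotation by 11*theta = 88*pi/6 = 4*pi/6 (mod 2*pi)
cos(4*pi/6) = -0.5000, sin(4*pi/6) = 0.8660
U^11 x = (-0.5000 * 3 - 0.8660 * 4, 0.8660 * 3 + -0.5000 * 4)
= (-4.9641, 0.5981)
||U^11 x|| = sqrt((-4.9641)^2 + 0.5981^2) = sqrt(25.0000) = 5.0000

5.0000


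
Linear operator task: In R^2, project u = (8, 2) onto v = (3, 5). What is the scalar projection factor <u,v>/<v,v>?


Computing <u,v> = 8*3 + 2*5 = 34
Computing <v,v> = 3^2 + 5^2 = 34
Projection coefficient = 34/34 = 1.0000

1.0000


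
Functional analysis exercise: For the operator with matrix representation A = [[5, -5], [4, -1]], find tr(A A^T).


trace(A * A^T) = sum of squares of all entries
= 5^2 + (-5)^2 + 4^2 + (-1)^2
= 25 + 25 + 16 + 1
= 67

67


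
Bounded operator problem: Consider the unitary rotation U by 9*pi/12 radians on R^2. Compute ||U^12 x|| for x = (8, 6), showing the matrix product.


U is a rotation by theta = 9*pi/12
U^12 = rotation by 12*theta = 108*pi/12 = 12*pi/12 (mod 2*pi)
cos(12*pi/12) = -1.0000, sin(12*pi/12) = 0.0000
U^12 x = (-1.0000 * 8 - 0.0000 * 6, 0.0000 * 8 + -1.0000 * 6)
= (-8.0000, -6.0000)
||U^12 x|| = sqrt((-8.0000)^2 + (-6.0000)^2) = sqrt(100.0000) = 10.0000

10.0000


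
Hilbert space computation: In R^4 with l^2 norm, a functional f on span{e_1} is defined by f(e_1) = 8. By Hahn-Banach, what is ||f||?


The norm of f is given by ||f|| = sup_{||x||=1} |f(x)|.
On span{e_1}, ||e_1|| = 1, so ||f|| = |f(e_1)| / ||e_1||
= |8| / 1 = 8.0000

8.0000


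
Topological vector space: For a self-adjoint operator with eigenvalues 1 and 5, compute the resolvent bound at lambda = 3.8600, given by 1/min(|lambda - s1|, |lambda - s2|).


dist(3.8600, {1, 5}) = min(|3.8600 - 1|, |3.8600 - 5|)
= min(2.8600, 1.1400) = 1.1400
Resolvent bound = 1/1.1400 = 0.8772

0.8772


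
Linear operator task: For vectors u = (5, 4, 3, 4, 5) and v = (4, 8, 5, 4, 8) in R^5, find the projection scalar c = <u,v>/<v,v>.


Computing <u,v> = 5*4 + 4*8 + 3*5 + 4*4 + 5*8 = 123
Computing <v,v> = 4^2 + 8^2 + 5^2 + 4^2 + 8^2 = 185
Projection coefficient = 123/185 = 0.6649

0.6649


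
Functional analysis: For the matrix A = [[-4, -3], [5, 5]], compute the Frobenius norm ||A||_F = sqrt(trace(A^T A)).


||A||_F^2 = sum a_ij^2
= (-4)^2 + (-3)^2 + 5^2 + 5^2
= 16 + 9 + 25 + 25 = 75
||A||_F = sqrt(75) = 8.6603

8.6603


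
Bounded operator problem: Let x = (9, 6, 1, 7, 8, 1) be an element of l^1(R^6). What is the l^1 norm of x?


The l^1 norm equals the sum of absolute values of all components.
||x||_1 = 9 + 6 + 1 + 7 + 8 + 1
= 32

32.0000


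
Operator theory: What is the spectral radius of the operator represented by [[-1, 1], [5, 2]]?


For a 2x2 matrix, eigenvalues satisfy lambda^2 - (trace)*lambda + det = 0
trace = -1 + 2 = 1
det = -1*2 - 1*5 = -7
discriminant = 1^2 - 4*(-7) = 29
spectral radius = max |eigenvalue| = 3.1926

3.1926


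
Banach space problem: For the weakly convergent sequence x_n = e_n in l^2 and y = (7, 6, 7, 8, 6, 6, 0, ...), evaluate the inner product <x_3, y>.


x_3 = e_3 is the standard basis vector with 1 in position 3.
<x_3, y> = y_3 = 7
As n -> infinity, <x_n, y> -> 0, confirming weak convergence of (x_n) to 0.

7


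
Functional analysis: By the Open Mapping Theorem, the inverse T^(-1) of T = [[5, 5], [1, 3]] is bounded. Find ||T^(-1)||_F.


det(T) = 5*3 - 5*1 = 10
T^(-1) = (1/10) * [[3, -5], [-1, 5]] = [[0.3000, -0.5000], [-0.1000, 0.5000]]
||T^(-1)||_F^2 = 0.3000^2 + (-0.5000)^2 + (-0.1000)^2 + 0.5000^2 = 0.6000
||T^(-1)||_F = sqrt(0.6000) = 0.7746

0.7746


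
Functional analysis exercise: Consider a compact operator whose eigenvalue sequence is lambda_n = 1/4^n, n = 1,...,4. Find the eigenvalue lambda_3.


The eigenvalue formula gives lambda_3 = 1/4^3
= 1/64
= 0.0156

0.0156


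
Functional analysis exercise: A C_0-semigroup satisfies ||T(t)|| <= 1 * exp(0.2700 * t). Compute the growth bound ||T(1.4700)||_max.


||T(1.4700)|| <= 1 * exp(0.2700 * 1.4700)
= 1 * exp(0.3969)
= 1 * 1.4872
= 1.4872

1.4872


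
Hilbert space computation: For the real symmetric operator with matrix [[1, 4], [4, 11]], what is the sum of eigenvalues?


For a self-adjoint (symmetric) matrix, the eigenvalues are real.
The sum of eigenvalues equals the trace of the matrix.
trace = 1 + 11 = 12

12


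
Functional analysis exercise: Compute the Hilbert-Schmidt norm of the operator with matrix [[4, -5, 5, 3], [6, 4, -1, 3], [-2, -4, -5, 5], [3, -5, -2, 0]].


The Hilbert-Schmidt norm is sqrt(sum of squares of all entries).
Sum of squares = 4^2 + (-5)^2 + 5^2 + 3^2 + 6^2 + 4^2 + (-1)^2 + 3^2 + (-2)^2 + (-4)^2 + (-5)^2 + 5^2 + 3^2 + (-5)^2 + (-2)^2 + 0^2
= 16 + 25 + 25 + 9 + 36 + 16 + 1 + 9 + 4 + 16 + 25 + 25 + 9 + 25 + 4 + 0 = 245
||T||_HS = sqrt(245) = 15.6525

15.6525


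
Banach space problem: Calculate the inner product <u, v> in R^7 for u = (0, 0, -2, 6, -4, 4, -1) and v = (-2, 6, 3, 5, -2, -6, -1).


Computing the standard inner product <u, v> = sum u_i * v_i
= 0*-2 + 0*6 + -2*3 + 6*5 + -4*-2 + 4*-6 + -1*-1
= 0 + 0 + -6 + 30 + 8 + -24 + 1
= 9

9


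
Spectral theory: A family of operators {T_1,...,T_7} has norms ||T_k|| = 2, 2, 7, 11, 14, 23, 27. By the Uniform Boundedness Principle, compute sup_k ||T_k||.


By the Uniform Boundedness Principle, the supremum of norms is finite.
sup_k ||T_k|| = max(2, 2, 7, 11, 14, 23, 27) = 27

27


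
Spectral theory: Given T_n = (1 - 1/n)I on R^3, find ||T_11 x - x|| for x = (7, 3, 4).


T_11 x - x = (1 - 1/11)x - x = -x/11
||x|| = sqrt(74) = 8.6023
||T_11 x - x|| = ||x||/11 = 8.6023/11 = 0.7820

0.7820


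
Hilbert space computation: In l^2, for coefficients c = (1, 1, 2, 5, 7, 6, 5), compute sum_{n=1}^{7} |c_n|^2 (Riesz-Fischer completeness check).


sum |c_n|^2 = 1^2 + 1^2 + 2^2 + 5^2 + 7^2 + 6^2 + 5^2
= 1 + 1 + 4 + 25 + 49 + 36 + 25
= 141

141


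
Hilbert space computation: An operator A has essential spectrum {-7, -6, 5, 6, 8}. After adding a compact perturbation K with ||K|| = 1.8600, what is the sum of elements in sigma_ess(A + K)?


By Weyl's theorem, the essential spectrum is invariant under compact perturbations.
sigma_ess(A + K) = sigma_ess(A) = {-7, -6, 5, 6, 8}
Sum = -7 + -6 + 5 + 6 + 8 = 6

6


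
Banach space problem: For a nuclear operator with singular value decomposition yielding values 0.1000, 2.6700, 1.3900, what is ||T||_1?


The nuclear norm is the sum of all singular values.
||T||_1 = 0.1000 + 2.6700 + 1.3900
= 4.1600

4.1600


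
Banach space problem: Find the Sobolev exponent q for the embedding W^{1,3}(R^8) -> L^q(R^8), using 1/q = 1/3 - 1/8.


Using the Sobolev embedding formula: 1/q = 1/p - k/n
1/q = 1/3 - 1/8 = 5/24
q = 1/(5/24) = 24/5 = 4.8000

4.8000


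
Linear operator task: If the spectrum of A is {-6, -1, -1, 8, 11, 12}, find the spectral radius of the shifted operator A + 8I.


Spectrum of A + 8I = {2, 7, 7, 16, 19, 20}
Spectral radius = max |lambda| over the shifted spectrum
= max(2, 7, 7, 16, 19, 20) = 20

20


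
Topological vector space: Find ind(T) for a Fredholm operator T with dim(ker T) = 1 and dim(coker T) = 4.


The Fredholm index is defined as ind(T) = dim(ker T) - dim(coker T)
= 1 - 4
= -3

-3


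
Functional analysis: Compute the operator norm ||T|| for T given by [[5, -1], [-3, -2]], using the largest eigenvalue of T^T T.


A^T A = [[34, 1], [1, 5]]
trace(A^T A) = 39, det(A^T A) = 169
discriminant = 39^2 - 4*169 = 845
Largest eigenvalue of A^T A = (trace + sqrt(disc))/2 = 34.0344
||T|| = sqrt(34.0344) = 5.8339

5.8339


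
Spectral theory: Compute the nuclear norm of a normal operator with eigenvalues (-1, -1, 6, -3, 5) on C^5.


For a normal operator, singular values equal |eigenvalues|.
Trace norm = sum |lambda_i| = 1 + 1 + 6 + 3 + 5
= 16

16


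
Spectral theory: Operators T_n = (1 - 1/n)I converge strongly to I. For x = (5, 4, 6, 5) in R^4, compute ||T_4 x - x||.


T_4 x - x = (1 - 1/4)x - x = -x/4
||x|| = sqrt(102) = 10.0995
||T_4 x - x|| = ||x||/4 = 10.0995/4 = 2.5249

2.5249


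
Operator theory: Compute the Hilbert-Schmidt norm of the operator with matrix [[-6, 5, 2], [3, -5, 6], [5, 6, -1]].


The Hilbert-Schmidt norm is sqrt(sum of squares of all entries).
Sum of squares = (-6)^2 + 5^2 + 2^2 + 3^2 + (-5)^2 + 6^2 + 5^2 + 6^2 + (-1)^2
= 36 + 25 + 4 + 9 + 25 + 36 + 25 + 36 + 1 = 197
||T||_HS = sqrt(197) = 14.0357

14.0357


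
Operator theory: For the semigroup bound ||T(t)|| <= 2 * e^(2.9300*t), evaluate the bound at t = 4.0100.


||T(4.0100)|| <= 2 * exp(2.9300 * 4.0100)
= 2 * exp(11.7493)
= 2 * 126664.8626
= 253329.7251

253329.7251


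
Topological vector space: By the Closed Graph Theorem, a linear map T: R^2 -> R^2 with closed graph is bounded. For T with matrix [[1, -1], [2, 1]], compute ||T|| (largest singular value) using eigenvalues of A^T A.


A^T A = [[5, 1], [1, 2]]
trace(A^T A) = 7, det(A^T A) = 9
discriminant = 7^2 - 4*9 = 13
Largest eigenvalue of A^T A = (trace + sqrt(disc))/2 = 5.3028
||T|| = sqrt(5.3028) = 2.3028

2.3028


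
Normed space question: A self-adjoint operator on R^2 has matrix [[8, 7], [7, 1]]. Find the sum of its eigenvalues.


For a self-adjoint (symmetric) matrix, the eigenvalues are real.
The sum of eigenvalues equals the trace of the matrix.
trace = 8 + 1 = 9

9


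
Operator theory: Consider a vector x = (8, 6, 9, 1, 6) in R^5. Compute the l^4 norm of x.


The l^4 norm = (sum |x_i|^4)^(1/4)
Sum of 4th powers = 4096 + 1296 + 6561 + 1 + 1296 = 13250
||x||_4 = (13250)^(1/4) = 10.7289

10.7289


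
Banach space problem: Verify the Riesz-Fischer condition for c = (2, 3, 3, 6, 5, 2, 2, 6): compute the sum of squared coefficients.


sum |c_n|^2 = 2^2 + 3^2 + 3^2 + 6^2 + 5^2 + 2^2 + 2^2 + 6^2
= 4 + 9 + 9 + 36 + 25 + 4 + 4 + 36
= 127

127


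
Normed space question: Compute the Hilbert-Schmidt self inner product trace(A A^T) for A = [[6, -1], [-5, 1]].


trace(A * A^T) = sum of squares of all entries
= 6^2 + (-1)^2 + (-5)^2 + 1^2
= 36 + 1 + 25 + 1
= 63

63


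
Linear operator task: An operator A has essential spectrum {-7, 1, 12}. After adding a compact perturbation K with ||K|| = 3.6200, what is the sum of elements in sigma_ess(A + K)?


By Weyl's theorem, the essential spectrum is invariant under compact perturbations.
sigma_ess(A + K) = sigma_ess(A) = {-7, 1, 12}
Sum = -7 + 1 + 12 = 6

6


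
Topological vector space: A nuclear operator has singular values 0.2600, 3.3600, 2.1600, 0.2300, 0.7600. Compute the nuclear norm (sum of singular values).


The nuclear norm is the sum of all singular values.
||T||_1 = 0.2600 + 3.3600 + 2.1600 + 0.2300 + 0.7600
= 6.7700

6.7700


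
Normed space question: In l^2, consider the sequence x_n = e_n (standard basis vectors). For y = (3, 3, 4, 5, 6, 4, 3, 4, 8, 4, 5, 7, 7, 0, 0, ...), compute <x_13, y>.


x_13 = e_13 is the standard basis vector with 1 in position 13.
<x_13, y> = y_13 = 7
As n -> infinity, <x_n, y> -> 0, confirming weak convergence of (x_n) to 0.

7


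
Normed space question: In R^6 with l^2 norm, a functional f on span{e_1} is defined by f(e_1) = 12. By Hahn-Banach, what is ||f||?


The norm of f is given by ||f|| = sup_{||x||=1} |f(x)|.
On span{e_1}, ||e_1|| = 1, so ||f|| = |f(e_1)| / ||e_1||
= |12| / 1 = 12.0000

12.0000


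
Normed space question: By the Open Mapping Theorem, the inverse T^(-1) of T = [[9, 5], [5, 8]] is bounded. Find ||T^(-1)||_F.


det(T) = 9*8 - 5*5 = 47
T^(-1) = (1/47) * [[8, -5], [-5, 9]] = [[0.1702, -0.1064], [-0.1064, 0.1915]]
||T^(-1)||_F^2 = 0.1702^2 + (-0.1064)^2 + (-0.1064)^2 + 0.1915^2 = 0.0883
||T^(-1)||_F = sqrt(0.0883) = 0.2971

0.2971


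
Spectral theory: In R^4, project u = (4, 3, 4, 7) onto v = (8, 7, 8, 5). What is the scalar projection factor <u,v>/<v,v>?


Computing <u,v> = 4*8 + 3*7 + 4*8 + 7*5 = 120
Computing <v,v> = 8^2 + 7^2 + 8^2 + 5^2 = 202
Projection coefficient = 120/202 = 0.5941

0.5941


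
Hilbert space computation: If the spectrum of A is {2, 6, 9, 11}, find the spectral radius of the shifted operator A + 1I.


Spectrum of A + 1I = {3, 7, 10, 12}
Spectral radius = max |lambda| over the shifted spectrum
= max(3, 7, 10, 12) = 12

12


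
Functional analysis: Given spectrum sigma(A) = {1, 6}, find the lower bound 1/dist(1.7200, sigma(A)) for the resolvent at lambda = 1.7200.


dist(1.7200, {1, 6}) = min(|1.7200 - 1|, |1.7200 - 6|)
= min(0.7200, 4.2800) = 0.7200
Resolvent bound = 1/0.7200 = 1.3889

1.3889


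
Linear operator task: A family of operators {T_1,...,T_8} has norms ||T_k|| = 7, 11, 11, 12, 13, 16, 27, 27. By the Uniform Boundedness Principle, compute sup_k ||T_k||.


By the Uniform Boundedness Principle, the supremum of norms is finite.
sup_k ||T_k|| = max(7, 11, 11, 12, 13, 16, 27, 27) = 27

27


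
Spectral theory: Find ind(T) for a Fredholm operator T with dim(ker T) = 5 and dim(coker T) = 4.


The Fredholm index is defined as ind(T) = dim(ker T) - dim(coker T)
= 5 - 4
= 1

1


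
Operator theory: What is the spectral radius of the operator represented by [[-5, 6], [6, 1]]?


For a 2x2 matrix, eigenvalues satisfy lambda^2 - (trace)*lambda + det = 0
trace = -5 + 1 = -4
det = -5*1 - 6*6 = -41
discriminant = (-4)^2 - 4*(-41) = 180
spectral radius = max |eigenvalue| = 8.7082

8.7082


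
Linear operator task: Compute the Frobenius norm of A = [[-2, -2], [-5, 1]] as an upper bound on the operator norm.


||A||_F^2 = sum a_ij^2
= (-2)^2 + (-2)^2 + (-5)^2 + 1^2
= 4 + 4 + 25 + 1 = 34
||A||_F = sqrt(34) = 5.8310

5.8310


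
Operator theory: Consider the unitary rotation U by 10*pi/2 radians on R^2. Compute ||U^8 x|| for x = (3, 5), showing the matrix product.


U is a rotation by theta = 10*pi/2
U^8 = rotation by 8*theta = 80*pi/2 = 0*pi/2 (mod 2*pi)
cos(0*pi/2) = 1.0000, sin(0*pi/2) = 0.0000
U^8 x = (1.0000 * 3 - 0.0000 * 5, 0.0000 * 3 + 1.0000 * 5)
= (3.0000, 5.0000)
||U^8 x|| = sqrt(3.0000^2 + 5.0000^2) = sqrt(34.0000) = 5.8310

5.8310


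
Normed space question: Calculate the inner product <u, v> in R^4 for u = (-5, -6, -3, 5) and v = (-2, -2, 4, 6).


Computing the standard inner product <u, v> = sum u_i * v_i
= -5*-2 + -6*-2 + -3*4 + 5*6
= 10 + 12 + -12 + 30
= 40

40


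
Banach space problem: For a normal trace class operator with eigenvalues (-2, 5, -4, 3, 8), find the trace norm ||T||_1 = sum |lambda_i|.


For a normal operator, singular values equal |eigenvalues|.
Trace norm = sum |lambda_i| = 2 + 5 + 4 + 3 + 8
= 22

22


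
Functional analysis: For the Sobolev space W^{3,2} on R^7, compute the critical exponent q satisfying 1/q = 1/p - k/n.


Using the Sobolev embedding formula: 1/q = 1/p - k/n
1/q = 1/2 - 3/7 = 1/14
q = 1/(1/14) = 14

14.0000


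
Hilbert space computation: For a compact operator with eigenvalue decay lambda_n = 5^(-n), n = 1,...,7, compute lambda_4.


The eigenvalue formula gives lambda_4 = 1/5^4
= 1/625
= 0.0016

0.0016


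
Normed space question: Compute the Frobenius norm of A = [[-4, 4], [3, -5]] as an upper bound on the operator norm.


||A||_F^2 = sum a_ij^2
= (-4)^2 + 4^2 + 3^2 + (-5)^2
= 16 + 16 + 9 + 25 = 66
||A||_F = sqrt(66) = 8.1240

8.1240


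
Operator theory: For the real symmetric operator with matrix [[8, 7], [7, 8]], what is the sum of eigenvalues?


For a self-adjoint (symmetric) matrix, the eigenvalues are real.
The sum of eigenvalues equals the trace of the matrix.
trace = 8 + 8 = 16

16


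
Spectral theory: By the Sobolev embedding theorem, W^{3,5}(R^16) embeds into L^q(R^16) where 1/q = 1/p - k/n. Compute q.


Using the Sobolev embedding formula: 1/q = 1/p - k/n
1/q = 1/5 - 3/16 = 1/80
q = 1/(1/80) = 80

80.0000


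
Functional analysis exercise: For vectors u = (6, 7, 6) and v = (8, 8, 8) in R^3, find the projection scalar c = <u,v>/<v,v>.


Computing <u,v> = 6*8 + 7*8 + 6*8 = 152
Computing <v,v> = 8^2 + 8^2 + 8^2 = 192
Projection coefficient = 152/192 = 0.7917

0.7917


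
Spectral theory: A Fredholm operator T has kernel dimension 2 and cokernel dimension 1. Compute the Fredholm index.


The Fredholm index is defined as ind(T) = dim(ker T) - dim(coker T)
= 2 - 1
= 1

1


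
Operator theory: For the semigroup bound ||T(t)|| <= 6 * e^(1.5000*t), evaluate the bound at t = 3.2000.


||T(3.2000)|| <= 6 * exp(1.5000 * 3.2000)
= 6 * exp(4.8000)
= 6 * 121.5104
= 729.0625

729.0625


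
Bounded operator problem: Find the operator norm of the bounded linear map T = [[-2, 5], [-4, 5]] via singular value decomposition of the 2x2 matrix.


A^T A = [[20, -30], [-30, 50]]
trace(A^T A) = 70, det(A^T A) = 100
discriminant = 70^2 - 4*100 = 4500
Largest eigenvalue of A^T A = (trace + sqrt(disc))/2 = 68.5410
||T|| = sqrt(68.5410) = 8.2790

8.2790


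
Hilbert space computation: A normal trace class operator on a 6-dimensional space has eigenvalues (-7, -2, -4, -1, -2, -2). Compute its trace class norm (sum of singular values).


For a normal operator, singular values equal |eigenvalues|.
Trace norm = sum |lambda_i| = 7 + 2 + 4 + 1 + 2 + 2
= 18

18


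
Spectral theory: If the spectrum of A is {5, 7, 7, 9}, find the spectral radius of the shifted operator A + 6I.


Spectrum of A + 6I = {11, 13, 13, 15}
Spectral radius = max |lambda| over the shifted spectrum
= max(11, 13, 13, 15) = 15

15


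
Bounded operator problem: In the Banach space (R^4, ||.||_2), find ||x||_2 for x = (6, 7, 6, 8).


The l^2 norm = (sum |x_i|^2)^(1/2)
Sum of 2th powers = 36 + 49 + 36 + 64 = 185
||x||_2 = (185)^(1/2) = 13.6015

13.6015


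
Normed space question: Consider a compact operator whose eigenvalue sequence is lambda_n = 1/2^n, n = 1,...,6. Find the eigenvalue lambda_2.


The eigenvalue formula gives lambda_2 = 1/2^2
= 1/4
= 0.2500

0.2500


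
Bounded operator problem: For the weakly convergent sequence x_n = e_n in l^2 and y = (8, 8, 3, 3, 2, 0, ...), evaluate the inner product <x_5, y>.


x_5 = e_5 is the standard basis vector with 1 in position 5.
<x_5, y> = y_5 = 2
As n -> infinity, <x_n, y> -> 0, confirming weak convergence of (x_n) to 0.

2


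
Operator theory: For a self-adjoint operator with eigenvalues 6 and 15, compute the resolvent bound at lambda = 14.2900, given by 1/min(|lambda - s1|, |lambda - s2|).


dist(14.2900, {6, 15}) = min(|14.2900 - 6|, |14.2900 - 15|)
= min(8.2900, 0.7100) = 0.7100
Resolvent bound = 1/0.7100 = 1.4085

1.4085


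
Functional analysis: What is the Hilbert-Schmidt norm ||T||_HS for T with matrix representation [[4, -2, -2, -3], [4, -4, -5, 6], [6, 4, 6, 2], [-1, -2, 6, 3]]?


The Hilbert-Schmidt norm is sqrt(sum of squares of all entries).
Sum of squares = 4^2 + (-2)^2 + (-2)^2 + (-3)^2 + 4^2 + (-4)^2 + (-5)^2 + 6^2 + 6^2 + 4^2 + 6^2 + 2^2 + (-1)^2 + (-2)^2 + 6^2 + 3^2
= 16 + 4 + 4 + 9 + 16 + 16 + 25 + 36 + 36 + 16 + 36 + 4 + 1 + 4 + 36 + 9 = 268
||T||_HS = sqrt(268) = 16.3707

16.3707


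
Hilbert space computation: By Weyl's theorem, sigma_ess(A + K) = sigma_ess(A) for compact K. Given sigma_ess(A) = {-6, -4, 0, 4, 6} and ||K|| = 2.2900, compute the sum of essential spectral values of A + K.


By Weyl's theorem, the essential spectrum is invariant under compact perturbations.
sigma_ess(A + K) = sigma_ess(A) = {-6, -4, 0, 4, 6}
Sum = -6 + -4 + 0 + 4 + 6 = 0

0


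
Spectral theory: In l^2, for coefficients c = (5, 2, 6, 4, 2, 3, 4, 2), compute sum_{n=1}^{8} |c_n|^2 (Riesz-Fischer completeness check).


sum |c_n|^2 = 5^2 + 2^2 + 6^2 + 4^2 + 2^2 + 3^2 + 4^2 + 2^2
= 25 + 4 + 36 + 16 + 4 + 9 + 16 + 4
= 114

114


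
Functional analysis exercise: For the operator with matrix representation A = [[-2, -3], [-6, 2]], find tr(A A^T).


trace(A * A^T) = sum of squares of all entries
= (-2)^2 + (-3)^2 + (-6)^2 + 2^2
= 4 + 9 + 36 + 4
= 53

53


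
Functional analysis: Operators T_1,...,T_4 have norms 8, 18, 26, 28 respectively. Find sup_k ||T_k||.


By the Uniform Boundedness Principle, the supremum of norms is finite.
sup_k ||T_k|| = max(8, 18, 26, 28) = 28

28


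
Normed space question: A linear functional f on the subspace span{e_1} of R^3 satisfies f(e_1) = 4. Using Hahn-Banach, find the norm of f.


The norm of f is given by ||f|| = sup_{||x||=1} |f(x)|.
On span{e_1}, ||e_1|| = 1, so ||f|| = |f(e_1)| / ||e_1||
= |4| / 1 = 4.0000

4.0000


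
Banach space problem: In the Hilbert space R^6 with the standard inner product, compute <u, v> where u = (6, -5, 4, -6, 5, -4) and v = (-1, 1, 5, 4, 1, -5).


Computing the standard inner product <u, v> = sum u_i * v_i
= 6*-1 + -5*1 + 4*5 + -6*4 + 5*1 + -4*-5
= -6 + -5 + 20 + -24 + 5 + 20
= 10

10


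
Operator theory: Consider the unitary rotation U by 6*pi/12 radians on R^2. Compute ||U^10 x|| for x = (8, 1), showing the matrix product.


U is a rotation by theta = 6*pi/12
U^10 = rotation by 10*theta = 60*pi/12 = 12*pi/12 (mod 2*pi)
cos(12*pi/12) = -1.0000, sin(12*pi/12) = 0.0000
U^10 x = (-1.0000 * 8 - 0.0000 * 1, 0.0000 * 8 + -1.0000 * 1)
= (-8.0000, -1.0000)
||U^10 x|| = sqrt((-8.0000)^2 + (-1.0000)^2) = sqrt(65.0000) = 8.0623

8.0623


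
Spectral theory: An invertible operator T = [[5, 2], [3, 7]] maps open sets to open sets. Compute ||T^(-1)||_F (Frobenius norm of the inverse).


det(T) = 5*7 - 2*3 = 29
T^(-1) = (1/29) * [[7, -2], [-3, 5]] = [[0.2414, -0.0690], [-0.1034, 0.1724]]
||T^(-1)||_F^2 = 0.2414^2 + (-0.0690)^2 + (-0.1034)^2 + 0.1724^2 = 0.1034
||T^(-1)||_F = sqrt(0.1034) = 0.3216

0.3216


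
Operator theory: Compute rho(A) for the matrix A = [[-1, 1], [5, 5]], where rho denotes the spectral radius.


For a 2x2 matrix, eigenvalues satisfy lambda^2 - (trace)*lambda + det = 0
trace = -1 + 5 = 4
det = -1*5 - 1*5 = -10
discriminant = 4^2 - 4*(-10) = 56
spectral radius = max |eigenvalue| = 5.7417

5.7417


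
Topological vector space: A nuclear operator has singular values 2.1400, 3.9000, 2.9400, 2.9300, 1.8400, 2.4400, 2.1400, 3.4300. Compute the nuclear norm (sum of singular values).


The nuclear norm is the sum of all singular values.
||T||_1 = 2.1400 + 3.9000 + 2.9400 + 2.9300 + 1.8400 + 2.4400 + 2.1400 + 3.4300
= 21.7600

21.7600


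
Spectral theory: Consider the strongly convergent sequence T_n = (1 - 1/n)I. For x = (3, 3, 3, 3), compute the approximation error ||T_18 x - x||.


T_18 x - x = (1 - 1/18)x - x = -x/18
||x|| = sqrt(36) = 6.0000
||T_18 x - x|| = ||x||/18 = 6.0000/18 = 0.3333

0.3333


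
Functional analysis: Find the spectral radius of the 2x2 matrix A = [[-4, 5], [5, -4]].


For a 2x2 matrix, eigenvalues satisfy lambda^2 - (trace)*lambda + det = 0
trace = -4 + -4 = -8
det = -4*-4 - 5*5 = -9
discriminant = (-8)^2 - 4*(-9) = 100
spectral radius = max |eigenvalue| = 9.0000

9.0000


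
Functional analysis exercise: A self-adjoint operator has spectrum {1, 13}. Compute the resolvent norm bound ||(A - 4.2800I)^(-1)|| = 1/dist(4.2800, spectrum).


dist(4.2800, {1, 13}) = min(|4.2800 - 1|, |4.2800 - 13|)
= min(3.2800, 8.7200) = 3.2800
Resolvent bound = 1/3.2800 = 0.3049

0.3049


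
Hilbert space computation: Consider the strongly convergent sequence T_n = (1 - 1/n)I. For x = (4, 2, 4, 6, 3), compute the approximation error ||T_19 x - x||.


T_19 x - x = (1 - 1/19)x - x = -x/19
||x|| = sqrt(81) = 9.0000
||T_19 x - x|| = ||x||/19 = 9.0000/19 = 0.4737

0.4737


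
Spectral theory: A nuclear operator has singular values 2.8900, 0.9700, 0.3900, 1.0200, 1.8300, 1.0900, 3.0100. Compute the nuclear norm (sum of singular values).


The nuclear norm is the sum of all singular values.
||T||_1 = 2.8900 + 0.9700 + 0.3900 + 1.0200 + 1.8300 + 1.0900 + 3.0100
= 11.2000

11.2000


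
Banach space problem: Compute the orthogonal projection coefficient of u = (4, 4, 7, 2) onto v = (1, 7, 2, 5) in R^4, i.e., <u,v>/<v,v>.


Computing <u,v> = 4*1 + 4*7 + 7*2 + 2*5 = 56
Computing <v,v> = 1^2 + 7^2 + 2^2 + 5^2 = 79
Projection coefficient = 56/79 = 0.7089

0.7089
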